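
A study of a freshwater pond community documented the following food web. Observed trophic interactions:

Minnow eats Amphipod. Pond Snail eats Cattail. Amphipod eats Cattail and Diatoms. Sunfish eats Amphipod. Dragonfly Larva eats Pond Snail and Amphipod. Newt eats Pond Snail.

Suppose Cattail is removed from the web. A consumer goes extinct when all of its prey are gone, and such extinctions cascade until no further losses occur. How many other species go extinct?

2

Remove Cattail.
Round 1: Pond Snail (all prey gone) → extinct.
Round 2: Newt (all prey gone) → extinct.
No further losses. Total secondary extinctions: 2.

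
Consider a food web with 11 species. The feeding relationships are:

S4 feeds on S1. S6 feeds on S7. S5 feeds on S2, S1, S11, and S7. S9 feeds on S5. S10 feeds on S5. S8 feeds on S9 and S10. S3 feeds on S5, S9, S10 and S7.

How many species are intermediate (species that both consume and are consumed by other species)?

Intermediate species (has both prey and predators): S5, S9, S10.
Count: 3.

3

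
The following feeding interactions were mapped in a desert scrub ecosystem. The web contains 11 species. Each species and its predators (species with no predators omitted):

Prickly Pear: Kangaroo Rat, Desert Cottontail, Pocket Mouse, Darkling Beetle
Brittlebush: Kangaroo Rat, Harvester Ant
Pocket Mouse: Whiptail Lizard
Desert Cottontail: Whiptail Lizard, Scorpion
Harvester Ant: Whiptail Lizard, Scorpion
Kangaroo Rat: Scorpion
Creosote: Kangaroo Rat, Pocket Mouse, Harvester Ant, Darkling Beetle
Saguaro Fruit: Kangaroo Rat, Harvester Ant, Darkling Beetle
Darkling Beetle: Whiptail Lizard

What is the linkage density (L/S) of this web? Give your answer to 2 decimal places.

There are L = 20 links among S = 11 species.
L/S = 20/11 = 1.8182 ≈ 1.82.

L/S = 1.82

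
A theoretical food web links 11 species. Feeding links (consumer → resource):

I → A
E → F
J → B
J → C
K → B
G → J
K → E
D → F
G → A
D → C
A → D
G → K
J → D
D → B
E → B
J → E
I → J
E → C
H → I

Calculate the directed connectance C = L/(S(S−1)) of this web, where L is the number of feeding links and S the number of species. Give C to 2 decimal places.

The web has S = 11 species and L = 19 feeding links.
C = L / (S(S−1)) = 19 / 110 = 0.1727 ≈ 0.17.

C = 0.17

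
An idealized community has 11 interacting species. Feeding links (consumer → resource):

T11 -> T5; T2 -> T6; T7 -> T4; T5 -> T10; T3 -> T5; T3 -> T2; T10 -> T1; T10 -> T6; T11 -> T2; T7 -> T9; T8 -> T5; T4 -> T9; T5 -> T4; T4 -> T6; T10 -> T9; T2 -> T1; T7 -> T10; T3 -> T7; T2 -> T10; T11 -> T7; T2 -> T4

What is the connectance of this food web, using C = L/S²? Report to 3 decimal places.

The web has S = 11 species and L = 21 feeding links.
C = L / S² = 21 / 121 = 0.1736 ≈ 0.174.

C = 0.174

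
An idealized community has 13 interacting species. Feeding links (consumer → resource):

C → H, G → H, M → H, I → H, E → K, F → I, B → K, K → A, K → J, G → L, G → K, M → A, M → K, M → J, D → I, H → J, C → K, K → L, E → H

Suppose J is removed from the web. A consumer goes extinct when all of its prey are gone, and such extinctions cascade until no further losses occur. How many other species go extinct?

Remove J.
Round 1: H (all prey gone) → extinct.
Round 2: I (all prey gone) → extinct.
Round 3: F (all prey gone), D (all prey gone) → extinct.
No further losses. Total secondary extinctions: 4.

4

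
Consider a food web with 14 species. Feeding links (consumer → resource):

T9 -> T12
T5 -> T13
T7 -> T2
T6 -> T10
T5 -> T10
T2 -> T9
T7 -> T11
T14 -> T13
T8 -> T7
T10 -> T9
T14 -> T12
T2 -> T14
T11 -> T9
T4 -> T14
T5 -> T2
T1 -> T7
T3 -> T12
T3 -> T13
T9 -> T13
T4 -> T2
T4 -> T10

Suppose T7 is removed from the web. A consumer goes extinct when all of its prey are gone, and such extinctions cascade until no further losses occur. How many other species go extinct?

Remove T7.
Round 1: T1 (all prey gone), T8 (all prey gone) → extinct.
No further losses. Total secondary extinctions: 2.

2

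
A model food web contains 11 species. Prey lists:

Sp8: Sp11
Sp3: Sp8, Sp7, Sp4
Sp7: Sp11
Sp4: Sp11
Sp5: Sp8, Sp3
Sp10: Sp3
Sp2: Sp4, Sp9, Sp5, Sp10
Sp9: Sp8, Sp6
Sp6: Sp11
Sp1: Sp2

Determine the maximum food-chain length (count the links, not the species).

One longest chain: Sp11 → Sp8 → Sp3 → Sp10 → Sp2 → Sp1.
It has 6 species and 5 links.

5 links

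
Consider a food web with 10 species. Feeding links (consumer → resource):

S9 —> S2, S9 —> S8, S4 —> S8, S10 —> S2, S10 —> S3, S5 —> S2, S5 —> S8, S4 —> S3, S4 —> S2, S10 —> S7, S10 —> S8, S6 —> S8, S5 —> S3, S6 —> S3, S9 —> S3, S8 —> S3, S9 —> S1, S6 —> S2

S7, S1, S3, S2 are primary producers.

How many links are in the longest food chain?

2 links

One longest chain: S3 → S8 → S4.
It has 3 species and 2 links.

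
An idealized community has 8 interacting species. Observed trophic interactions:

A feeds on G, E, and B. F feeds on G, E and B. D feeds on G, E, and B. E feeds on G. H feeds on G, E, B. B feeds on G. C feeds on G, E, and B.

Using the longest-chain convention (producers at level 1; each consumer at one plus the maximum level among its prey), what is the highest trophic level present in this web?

3

Producers (level 1): G.
G → E → D gives D level 3.
No species has a prey at level 3, so no species reaches level 4.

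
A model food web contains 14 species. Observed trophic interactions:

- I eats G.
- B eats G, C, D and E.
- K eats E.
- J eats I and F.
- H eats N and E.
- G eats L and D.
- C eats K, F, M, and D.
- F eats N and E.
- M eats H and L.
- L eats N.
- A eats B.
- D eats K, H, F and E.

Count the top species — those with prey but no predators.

2

Top species (has prey, but nothing eats it): A, J.
Count: 2.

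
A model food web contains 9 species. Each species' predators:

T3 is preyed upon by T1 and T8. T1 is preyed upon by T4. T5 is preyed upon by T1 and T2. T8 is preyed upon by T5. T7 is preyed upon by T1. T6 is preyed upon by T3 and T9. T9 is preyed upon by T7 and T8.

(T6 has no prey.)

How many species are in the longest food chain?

6 species

One longest chain: T6 → T9 → T8 → T5 → T1 → T4.
It has 6 species and 5 links.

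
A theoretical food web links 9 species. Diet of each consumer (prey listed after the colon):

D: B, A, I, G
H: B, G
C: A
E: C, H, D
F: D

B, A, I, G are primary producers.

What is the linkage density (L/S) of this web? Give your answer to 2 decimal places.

L/S = 1.22

There are L = 11 links among S = 9 species.
L/S = 11/9 = 1.2222 ≈ 1.22.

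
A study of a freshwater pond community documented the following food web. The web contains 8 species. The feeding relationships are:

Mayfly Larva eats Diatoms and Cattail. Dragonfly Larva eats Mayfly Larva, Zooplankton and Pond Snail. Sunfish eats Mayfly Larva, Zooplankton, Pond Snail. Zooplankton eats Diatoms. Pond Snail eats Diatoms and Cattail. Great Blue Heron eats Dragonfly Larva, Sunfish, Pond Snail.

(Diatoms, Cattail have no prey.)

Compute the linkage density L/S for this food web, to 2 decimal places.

There are L = 14 links among S = 8 species.
L/S = 14/8 = 1.7500 ≈ 1.75.

L/S = 1.75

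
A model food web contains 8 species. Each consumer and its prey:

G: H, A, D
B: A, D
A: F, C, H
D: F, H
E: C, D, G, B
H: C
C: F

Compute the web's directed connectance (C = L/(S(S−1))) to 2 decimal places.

The web has S = 8 species and L = 16 feeding links.
C = L / (S(S−1)) = 16 / 56 = 0.2857 ≈ 0.29.

C = 0.29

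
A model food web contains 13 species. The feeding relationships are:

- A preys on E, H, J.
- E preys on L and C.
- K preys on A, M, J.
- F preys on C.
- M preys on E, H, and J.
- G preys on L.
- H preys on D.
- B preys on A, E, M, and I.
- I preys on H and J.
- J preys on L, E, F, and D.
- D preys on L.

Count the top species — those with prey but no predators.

3

Top species (has prey, but nothing eats it): G, B, K.
Count: 3.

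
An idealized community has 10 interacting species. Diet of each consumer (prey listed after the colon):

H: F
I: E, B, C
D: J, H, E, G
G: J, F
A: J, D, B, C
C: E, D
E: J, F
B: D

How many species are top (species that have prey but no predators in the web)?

2

Top species (has prey, but nothing eats it): I, A.
Count: 2.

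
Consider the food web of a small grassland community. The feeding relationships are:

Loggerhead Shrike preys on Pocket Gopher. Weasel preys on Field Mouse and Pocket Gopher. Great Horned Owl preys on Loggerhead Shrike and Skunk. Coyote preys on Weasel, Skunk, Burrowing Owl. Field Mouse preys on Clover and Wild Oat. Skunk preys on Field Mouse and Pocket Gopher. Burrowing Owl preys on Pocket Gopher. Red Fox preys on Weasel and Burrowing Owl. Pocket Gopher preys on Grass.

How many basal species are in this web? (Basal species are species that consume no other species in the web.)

3

Basal species (no prey listed): Grass, Wild Oat, Clover.
Count: 3.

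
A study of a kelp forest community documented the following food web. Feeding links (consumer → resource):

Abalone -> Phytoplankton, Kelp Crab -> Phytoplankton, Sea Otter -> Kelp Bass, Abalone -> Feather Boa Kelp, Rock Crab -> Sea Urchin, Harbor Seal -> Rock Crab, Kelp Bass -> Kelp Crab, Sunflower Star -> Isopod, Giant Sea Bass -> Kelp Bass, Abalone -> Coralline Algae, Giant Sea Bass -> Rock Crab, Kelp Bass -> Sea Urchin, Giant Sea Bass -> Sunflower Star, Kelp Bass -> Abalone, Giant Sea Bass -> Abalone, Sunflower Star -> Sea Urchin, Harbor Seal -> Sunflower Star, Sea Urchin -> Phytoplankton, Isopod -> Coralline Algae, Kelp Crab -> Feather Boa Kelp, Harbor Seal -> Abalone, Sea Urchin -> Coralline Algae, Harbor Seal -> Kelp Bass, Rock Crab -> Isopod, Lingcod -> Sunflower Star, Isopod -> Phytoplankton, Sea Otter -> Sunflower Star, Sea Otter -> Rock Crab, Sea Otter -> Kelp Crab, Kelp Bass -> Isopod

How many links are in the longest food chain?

3 links

One longest chain: Coralline Algae → Sea Urchin → Sunflower Star → Sea Otter.
It has 4 species and 3 links.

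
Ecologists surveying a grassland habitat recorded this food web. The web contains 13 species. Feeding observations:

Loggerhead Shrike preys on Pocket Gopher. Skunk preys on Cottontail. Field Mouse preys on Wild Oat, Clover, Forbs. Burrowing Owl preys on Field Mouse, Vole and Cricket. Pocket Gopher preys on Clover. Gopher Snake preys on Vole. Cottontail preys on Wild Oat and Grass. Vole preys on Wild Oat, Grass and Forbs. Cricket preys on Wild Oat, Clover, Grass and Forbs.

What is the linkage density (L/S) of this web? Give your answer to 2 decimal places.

There are L = 19 links among S = 13 species.
L/S = 19/13 = 1.4615 ≈ 1.46.

L/S = 1.46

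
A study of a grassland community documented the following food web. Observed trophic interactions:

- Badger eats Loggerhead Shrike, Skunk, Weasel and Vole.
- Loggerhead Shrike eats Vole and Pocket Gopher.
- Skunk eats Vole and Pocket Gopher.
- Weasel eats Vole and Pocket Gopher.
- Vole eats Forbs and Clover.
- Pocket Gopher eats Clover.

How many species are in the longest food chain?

4 species

One longest chain: Clover → Pocket Gopher → Loggerhead Shrike → Badger.
It has 4 species and 3 links.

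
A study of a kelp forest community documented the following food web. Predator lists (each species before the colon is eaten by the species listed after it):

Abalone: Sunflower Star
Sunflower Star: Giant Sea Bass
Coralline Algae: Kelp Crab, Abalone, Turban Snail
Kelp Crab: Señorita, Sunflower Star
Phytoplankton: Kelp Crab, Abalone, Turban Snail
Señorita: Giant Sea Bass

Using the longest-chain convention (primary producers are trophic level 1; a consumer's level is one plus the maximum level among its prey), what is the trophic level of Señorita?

Trophic level 3

Coralline Algae is a producer → level 1.
Kelp Crab eats Coralline Algae (level 1); other prey at levels: Phytoplankton 1 → level 2.
Señorita eats Kelp Crab → level 3.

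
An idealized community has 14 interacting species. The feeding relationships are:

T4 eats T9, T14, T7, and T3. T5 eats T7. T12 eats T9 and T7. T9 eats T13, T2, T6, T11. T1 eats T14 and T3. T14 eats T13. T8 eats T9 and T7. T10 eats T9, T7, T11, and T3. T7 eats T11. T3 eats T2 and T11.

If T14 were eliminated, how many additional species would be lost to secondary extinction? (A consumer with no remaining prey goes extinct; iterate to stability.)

Remove T14.
Every predator of it retains at least one other prey: T4 still has T3, T9, T7; T1 still has T3.
No consumer loses all prey, so no secondary extinctions occur.

0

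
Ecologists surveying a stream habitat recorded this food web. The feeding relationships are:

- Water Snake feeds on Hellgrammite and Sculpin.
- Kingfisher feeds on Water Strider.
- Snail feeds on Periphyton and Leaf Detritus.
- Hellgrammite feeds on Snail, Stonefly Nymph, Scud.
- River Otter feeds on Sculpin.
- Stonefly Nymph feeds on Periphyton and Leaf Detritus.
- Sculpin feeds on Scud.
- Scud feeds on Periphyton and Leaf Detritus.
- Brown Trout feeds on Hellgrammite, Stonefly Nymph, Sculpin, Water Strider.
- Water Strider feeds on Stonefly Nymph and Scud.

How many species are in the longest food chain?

One longest chain: Periphyton → Scud → Sculpin → River Otter.
It has 4 species and 3 links.

4 species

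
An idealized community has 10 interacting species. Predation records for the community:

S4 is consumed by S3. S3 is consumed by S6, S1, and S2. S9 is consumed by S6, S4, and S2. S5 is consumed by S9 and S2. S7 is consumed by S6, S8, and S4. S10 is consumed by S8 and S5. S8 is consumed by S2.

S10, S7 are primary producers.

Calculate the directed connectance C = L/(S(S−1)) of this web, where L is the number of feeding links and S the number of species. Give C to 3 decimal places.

The web has S = 10 species and L = 15 feeding links.
C = L / (S(S−1)) = 15 / 90 = 0.1667 ≈ 0.167.

C = 0.167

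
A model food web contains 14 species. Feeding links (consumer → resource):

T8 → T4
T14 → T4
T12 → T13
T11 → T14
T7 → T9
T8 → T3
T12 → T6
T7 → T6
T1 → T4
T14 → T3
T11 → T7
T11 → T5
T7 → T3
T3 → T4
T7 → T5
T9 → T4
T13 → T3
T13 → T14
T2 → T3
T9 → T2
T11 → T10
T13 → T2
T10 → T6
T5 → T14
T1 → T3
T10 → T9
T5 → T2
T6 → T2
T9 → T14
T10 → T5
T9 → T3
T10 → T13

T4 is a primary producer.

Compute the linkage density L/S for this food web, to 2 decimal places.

L/S = 2.29

There are L = 32 links among S = 14 species.
L/S = 32/14 = 2.2857 ≈ 2.29.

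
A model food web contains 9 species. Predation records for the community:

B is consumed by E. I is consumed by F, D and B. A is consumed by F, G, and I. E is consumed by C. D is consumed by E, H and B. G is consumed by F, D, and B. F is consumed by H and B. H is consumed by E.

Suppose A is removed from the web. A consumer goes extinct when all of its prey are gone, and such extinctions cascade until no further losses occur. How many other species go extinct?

Remove A.
Round 1: I (all prey gone), G (all prey gone) → extinct.
Round 2: D (all prey gone), F (all prey gone) → extinct.
Round 3: B (all prey gone), H (all prey gone) → extinct.
Round 4: E (all prey gone) → extinct.
Round 5: C (all prey gone) → extinct.
No further losses. Total secondary extinctions: 8.

8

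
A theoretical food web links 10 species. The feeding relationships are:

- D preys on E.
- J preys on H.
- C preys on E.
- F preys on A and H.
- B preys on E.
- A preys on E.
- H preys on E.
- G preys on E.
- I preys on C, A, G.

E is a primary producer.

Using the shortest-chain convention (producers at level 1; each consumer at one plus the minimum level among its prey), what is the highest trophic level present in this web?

Producers (level 1): E.
Following each consumer down to its lowest-level prey: E → H → J (levels 1 through 3).
All prey of J (H 2) are at level 2 or above, so J is at level 1 + 2 = 3.
Every consumer has at least one prey at level 2 or below, so none exceeds level 3.

3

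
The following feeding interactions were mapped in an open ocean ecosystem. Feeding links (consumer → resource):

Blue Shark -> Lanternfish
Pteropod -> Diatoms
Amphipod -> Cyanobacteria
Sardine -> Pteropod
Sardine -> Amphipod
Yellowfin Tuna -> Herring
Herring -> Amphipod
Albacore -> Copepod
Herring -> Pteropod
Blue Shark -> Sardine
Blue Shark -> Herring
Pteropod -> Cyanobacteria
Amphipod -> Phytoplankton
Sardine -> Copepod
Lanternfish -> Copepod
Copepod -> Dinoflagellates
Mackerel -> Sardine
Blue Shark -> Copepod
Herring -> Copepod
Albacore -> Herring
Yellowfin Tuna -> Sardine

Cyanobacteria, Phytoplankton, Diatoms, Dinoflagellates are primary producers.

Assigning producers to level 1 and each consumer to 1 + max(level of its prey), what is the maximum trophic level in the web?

Producers (level 1): Cyanobacteria, Phytoplankton, Diatoms, Dinoflagellates.
Dinoflagellates → Copepod → Sardine → Mackerel gives Mackerel level 4.
No species has a prey at level 4, so no species reaches level 5.

4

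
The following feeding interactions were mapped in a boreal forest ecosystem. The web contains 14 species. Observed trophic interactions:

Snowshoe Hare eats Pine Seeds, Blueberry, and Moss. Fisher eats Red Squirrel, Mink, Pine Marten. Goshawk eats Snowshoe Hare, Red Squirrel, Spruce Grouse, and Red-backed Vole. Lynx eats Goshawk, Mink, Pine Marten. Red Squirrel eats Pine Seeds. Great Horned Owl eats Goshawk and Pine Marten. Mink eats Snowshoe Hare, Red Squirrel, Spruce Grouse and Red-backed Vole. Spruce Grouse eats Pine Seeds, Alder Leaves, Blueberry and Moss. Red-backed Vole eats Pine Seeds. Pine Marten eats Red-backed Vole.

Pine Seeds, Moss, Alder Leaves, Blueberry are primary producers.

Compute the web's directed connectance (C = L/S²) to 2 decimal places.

C = 0.13

The web has S = 14 species and L = 26 feeding links.
C = L / S² = 26 / 196 = 0.1327 ≈ 0.13.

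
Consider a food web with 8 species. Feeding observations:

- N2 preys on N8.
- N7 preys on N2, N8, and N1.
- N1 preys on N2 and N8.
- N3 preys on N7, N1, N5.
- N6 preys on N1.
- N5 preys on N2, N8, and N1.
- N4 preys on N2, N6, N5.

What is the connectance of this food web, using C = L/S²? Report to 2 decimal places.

C = 0.25

The web has S = 8 species and L = 16 feeding links.
C = L / S² = 16 / 64 = 0.2500 ≈ 0.25.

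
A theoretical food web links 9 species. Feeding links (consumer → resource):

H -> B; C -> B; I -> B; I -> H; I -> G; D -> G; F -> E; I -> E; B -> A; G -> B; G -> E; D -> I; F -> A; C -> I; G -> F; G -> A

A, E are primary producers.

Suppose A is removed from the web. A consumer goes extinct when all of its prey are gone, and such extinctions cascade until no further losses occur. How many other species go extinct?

2

Remove A.
Round 1: B (all prey gone) → extinct.
Round 2: H (all prey gone) → extinct.
No further losses. Total secondary extinctions: 2.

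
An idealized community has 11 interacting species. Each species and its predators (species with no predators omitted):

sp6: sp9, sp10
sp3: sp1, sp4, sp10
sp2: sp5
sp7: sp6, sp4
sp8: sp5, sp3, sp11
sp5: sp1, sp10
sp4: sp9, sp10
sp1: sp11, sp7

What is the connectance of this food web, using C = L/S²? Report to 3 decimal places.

The web has S = 11 species and L = 17 feeding links.
C = L / S² = 17 / 121 = 0.1405 ≈ 0.140.

C = 0.140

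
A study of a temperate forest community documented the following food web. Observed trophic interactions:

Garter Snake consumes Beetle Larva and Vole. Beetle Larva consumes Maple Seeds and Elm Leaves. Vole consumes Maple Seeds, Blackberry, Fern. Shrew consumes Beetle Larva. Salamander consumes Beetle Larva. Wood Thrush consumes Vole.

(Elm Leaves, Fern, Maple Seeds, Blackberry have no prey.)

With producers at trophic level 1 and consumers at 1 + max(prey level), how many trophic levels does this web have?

Producers (level 1): Elm Leaves, Fern, Maple Seeds, Blackberry.
Fern → Vole → Wood Thrush gives Wood Thrush level 3.
No species has a prey at level 3, so no species reaches level 4.

3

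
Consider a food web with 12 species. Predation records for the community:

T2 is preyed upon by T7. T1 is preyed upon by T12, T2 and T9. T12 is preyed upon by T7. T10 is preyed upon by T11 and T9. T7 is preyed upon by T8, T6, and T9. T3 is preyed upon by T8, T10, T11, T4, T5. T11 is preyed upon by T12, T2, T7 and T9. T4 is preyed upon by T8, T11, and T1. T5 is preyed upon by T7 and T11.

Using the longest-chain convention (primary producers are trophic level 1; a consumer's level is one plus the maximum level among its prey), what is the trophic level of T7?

T3 is a producer → level 1.
T5 eats T3 → level 2.
T11 eats T5 (level 2); other prey at levels: T3 1, T4 2, T10 2 → level 3.
T2 eats T11 (level 3); other prey at levels: T1 3 → level 4.
T7 eats T2 (level 4); other prey at levels: T5 2, T11 3, T12 4 → level 5.

Trophic level 5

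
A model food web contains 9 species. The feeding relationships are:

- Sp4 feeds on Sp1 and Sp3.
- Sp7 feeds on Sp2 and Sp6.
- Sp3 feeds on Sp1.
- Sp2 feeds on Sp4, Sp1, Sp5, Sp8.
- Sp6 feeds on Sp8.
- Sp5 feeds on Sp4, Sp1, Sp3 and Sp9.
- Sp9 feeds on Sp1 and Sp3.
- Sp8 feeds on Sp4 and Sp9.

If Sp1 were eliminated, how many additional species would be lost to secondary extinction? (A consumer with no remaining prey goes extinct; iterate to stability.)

Remove Sp1.
Round 1: Sp3 (all prey gone) → extinct.
Round 2: Sp4 (all prey gone), Sp9 (all prey gone) → extinct.
Round 3: Sp8 (all prey gone), Sp5 (all prey gone) → extinct.
Round 4: Sp6 (all prey gone), Sp2 (all prey gone) → extinct.
Round 5: Sp7 (all prey gone) → extinct.
No further losses. Total secondary extinctions: 8.

8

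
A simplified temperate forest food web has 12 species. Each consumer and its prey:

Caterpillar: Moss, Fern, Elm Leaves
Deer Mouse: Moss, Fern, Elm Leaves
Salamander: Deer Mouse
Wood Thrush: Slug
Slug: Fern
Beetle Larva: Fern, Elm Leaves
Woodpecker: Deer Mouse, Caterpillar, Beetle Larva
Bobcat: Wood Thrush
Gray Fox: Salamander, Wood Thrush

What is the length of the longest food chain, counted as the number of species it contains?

One longest chain: Fern → Slug → Wood Thrush → Bobcat.
It has 4 species and 3 links.

4 species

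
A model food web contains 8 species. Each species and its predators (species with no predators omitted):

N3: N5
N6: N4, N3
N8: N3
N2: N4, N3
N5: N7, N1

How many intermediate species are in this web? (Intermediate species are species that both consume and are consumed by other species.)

2

Intermediate species (has both prey and predators): N3, N5.
Count: 2.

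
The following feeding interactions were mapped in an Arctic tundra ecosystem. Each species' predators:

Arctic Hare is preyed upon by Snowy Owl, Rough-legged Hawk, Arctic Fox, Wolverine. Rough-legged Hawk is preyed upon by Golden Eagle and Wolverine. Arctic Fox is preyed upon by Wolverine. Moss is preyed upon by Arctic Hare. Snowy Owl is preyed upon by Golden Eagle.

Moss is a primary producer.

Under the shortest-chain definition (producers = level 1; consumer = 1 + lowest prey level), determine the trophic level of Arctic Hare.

Moss is a producer → level 1.
Arctic Hare eats Moss → level 2.

Trophic level 2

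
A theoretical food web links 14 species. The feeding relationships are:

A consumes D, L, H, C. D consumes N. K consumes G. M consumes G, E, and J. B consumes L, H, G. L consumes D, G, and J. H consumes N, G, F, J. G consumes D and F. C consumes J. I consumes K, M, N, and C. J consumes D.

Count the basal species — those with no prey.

3

Basal species (no prey listed): E, F, N.
Count: 3.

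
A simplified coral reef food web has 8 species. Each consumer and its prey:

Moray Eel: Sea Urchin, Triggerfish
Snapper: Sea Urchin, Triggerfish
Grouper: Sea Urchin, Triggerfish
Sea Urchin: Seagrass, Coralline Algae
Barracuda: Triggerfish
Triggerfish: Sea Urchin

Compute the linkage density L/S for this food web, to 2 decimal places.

L/S = 1.25

There are L = 10 links among S = 8 species.
L/S = 10/8 = 1.2500 ≈ 1.25.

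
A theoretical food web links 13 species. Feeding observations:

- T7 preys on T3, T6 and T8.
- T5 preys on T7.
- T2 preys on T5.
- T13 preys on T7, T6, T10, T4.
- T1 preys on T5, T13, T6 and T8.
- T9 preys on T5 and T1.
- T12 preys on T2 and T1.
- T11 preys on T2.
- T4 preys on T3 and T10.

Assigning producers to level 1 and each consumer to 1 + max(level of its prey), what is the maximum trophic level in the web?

5

Producers (level 1): T10, T8, T6, T3.
T8 → T7 → T13 → T1 → T9 gives T9 level 5.
No species has a prey at level 5, so no species reaches level 6.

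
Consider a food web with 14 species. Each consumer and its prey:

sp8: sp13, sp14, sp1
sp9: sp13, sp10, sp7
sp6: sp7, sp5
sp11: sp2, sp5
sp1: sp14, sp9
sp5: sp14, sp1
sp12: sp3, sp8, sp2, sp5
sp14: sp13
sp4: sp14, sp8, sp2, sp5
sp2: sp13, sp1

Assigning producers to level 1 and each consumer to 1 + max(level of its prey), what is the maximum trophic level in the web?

Producers (level 1): sp13, sp3, sp10, sp7.
sp13 → sp14 → sp1 → sp5 → sp6 gives sp6 level 5.
No species has a prey at level 5, so no species reaches level 6.

5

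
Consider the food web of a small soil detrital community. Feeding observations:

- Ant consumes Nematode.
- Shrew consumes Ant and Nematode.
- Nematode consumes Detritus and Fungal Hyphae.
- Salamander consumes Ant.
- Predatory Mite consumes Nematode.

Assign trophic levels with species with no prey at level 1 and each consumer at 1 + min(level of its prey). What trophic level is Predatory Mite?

Trophic level 3

Detritus has no prey (basal) → level 1.
Nematode eats Detritus → level 2.
Predatory Mite eats Nematode → level 3.
No prey of Predatory Mite is below level 2, so 3 is the minimum.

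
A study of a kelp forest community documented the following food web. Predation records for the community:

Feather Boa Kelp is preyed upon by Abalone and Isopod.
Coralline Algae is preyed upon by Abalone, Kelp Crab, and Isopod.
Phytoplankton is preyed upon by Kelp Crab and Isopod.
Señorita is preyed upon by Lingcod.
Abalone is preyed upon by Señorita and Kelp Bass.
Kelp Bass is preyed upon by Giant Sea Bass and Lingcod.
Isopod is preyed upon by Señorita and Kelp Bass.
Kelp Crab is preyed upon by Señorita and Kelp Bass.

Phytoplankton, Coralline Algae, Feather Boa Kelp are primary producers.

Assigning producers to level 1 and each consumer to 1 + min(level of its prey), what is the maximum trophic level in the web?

4

Producers (level 1): Phytoplankton, Coralline Algae, Feather Boa Kelp.
Following each consumer down to its lowest-level prey: Phytoplankton → Isopod → Señorita → Lingcod (levels 1 through 4).
All prey of Lingcod (Señorita 3, Kelp Bass 3) are at level 3 or above, so Lingcod is at level 1 + 3 = 4.
Every consumer has at least one prey at level 3 or below, so none exceeds level 4.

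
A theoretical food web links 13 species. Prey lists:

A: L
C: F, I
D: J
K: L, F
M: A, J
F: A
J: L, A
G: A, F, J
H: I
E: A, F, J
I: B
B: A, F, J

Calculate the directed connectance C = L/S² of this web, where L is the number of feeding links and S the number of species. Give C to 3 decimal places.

C = 0.130

The web has S = 13 species and L = 22 feeding links.
C = L / S² = 22 / 169 = 0.1302 ≈ 0.130.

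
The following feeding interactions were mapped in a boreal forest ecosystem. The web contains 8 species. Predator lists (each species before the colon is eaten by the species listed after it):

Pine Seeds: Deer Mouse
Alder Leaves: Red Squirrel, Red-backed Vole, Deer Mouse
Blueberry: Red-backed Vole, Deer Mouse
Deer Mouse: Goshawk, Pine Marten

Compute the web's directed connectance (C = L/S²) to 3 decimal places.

C = 0.125

The web has S = 8 species and L = 8 feeding links.
C = L / S² = 8 / 64 = 0.1250 ≈ 0.125.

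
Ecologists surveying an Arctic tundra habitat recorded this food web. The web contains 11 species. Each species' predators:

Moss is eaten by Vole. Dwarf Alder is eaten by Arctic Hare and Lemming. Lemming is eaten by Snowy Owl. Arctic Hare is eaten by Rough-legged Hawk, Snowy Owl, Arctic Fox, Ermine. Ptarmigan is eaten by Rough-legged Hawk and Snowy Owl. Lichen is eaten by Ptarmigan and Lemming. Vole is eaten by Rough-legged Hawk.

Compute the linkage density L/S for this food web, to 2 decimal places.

There are L = 13 links among S = 11 species.
L/S = 13/11 = 1.1818 ≈ 1.18.

L/S = 1.18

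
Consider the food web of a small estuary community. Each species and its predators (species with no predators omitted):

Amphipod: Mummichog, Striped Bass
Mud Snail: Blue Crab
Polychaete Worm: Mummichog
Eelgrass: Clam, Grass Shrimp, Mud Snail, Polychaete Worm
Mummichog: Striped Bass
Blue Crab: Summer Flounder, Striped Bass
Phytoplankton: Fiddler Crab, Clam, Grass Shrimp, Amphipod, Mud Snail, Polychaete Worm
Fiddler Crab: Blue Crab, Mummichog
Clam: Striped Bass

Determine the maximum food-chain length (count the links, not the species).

3 links

One longest chain: Phytoplankton → Fiddler Crab → Blue Crab → Summer Flounder.
It has 4 species and 3 links.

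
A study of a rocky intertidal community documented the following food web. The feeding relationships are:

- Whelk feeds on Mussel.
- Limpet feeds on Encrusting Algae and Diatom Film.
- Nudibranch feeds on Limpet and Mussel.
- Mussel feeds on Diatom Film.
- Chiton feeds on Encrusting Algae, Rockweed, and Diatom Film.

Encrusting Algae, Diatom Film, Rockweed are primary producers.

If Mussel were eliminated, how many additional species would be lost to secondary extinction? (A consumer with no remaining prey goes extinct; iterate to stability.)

Remove Mussel.
Round 1: Whelk (all prey gone) → extinct.
No further losses. Total secondary extinctions: 1.

1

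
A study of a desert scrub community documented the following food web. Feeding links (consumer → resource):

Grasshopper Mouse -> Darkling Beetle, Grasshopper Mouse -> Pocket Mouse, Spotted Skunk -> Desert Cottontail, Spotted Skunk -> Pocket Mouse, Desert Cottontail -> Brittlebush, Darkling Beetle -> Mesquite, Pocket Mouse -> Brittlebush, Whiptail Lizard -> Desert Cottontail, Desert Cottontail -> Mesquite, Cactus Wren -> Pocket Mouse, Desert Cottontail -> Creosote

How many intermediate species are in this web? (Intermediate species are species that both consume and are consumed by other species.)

3

Intermediate species (has both prey and predators): Pocket Mouse, Desert Cottontail, Darkling Beetle.
Count: 3.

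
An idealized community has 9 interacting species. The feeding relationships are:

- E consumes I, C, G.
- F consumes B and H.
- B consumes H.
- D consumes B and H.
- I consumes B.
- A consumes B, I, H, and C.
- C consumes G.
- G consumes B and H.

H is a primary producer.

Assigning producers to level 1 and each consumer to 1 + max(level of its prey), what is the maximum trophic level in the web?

Producers (level 1): H.
H → B → G → C → A gives A level 5.
No species has a prey at level 5, so no species reaches level 6.

5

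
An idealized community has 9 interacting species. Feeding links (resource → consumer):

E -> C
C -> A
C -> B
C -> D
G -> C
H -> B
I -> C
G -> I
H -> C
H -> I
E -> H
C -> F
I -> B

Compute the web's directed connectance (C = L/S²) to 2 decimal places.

C = 0.16

The web has S = 9 species and L = 13 feeding links.
C = L / S² = 13 / 81 = 0.1605 ≈ 0.16.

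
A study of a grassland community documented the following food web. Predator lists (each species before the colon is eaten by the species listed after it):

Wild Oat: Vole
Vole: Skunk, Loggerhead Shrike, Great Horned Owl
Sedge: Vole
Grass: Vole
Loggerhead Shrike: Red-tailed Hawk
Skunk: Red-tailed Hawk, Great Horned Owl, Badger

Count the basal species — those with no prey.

3

Basal species (no prey listed): Grass, Wild Oat, Sedge.
Count: 3.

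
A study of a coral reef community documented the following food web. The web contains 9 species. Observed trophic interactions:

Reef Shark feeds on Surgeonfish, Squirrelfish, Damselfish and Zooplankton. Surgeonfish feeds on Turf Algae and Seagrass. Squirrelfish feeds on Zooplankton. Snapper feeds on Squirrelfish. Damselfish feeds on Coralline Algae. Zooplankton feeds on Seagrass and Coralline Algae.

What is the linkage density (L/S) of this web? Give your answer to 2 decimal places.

L/S = 1.22

There are L = 11 links among S = 9 species.
L/S = 11/9 = 1.2222 ≈ 1.22.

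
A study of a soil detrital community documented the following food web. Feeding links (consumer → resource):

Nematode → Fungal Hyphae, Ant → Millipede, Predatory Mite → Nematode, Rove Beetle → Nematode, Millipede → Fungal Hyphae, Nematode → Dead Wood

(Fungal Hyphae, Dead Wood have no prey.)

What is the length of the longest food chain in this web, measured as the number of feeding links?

One longest chain: Fungal Hyphae → Nematode → Predatory Mite.
It has 3 species and 2 links.

2 links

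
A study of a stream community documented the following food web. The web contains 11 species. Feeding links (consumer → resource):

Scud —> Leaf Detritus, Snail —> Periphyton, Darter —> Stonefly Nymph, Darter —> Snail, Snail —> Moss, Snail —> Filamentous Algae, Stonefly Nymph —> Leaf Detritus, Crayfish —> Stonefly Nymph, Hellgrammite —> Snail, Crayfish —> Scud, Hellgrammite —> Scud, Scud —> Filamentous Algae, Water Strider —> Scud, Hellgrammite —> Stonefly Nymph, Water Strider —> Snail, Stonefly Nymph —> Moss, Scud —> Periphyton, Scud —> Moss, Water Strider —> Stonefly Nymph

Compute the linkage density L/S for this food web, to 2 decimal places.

L/S = 1.73

There are L = 19 links among S = 11 species.
L/S = 19/11 = 1.7273 ≈ 1.73.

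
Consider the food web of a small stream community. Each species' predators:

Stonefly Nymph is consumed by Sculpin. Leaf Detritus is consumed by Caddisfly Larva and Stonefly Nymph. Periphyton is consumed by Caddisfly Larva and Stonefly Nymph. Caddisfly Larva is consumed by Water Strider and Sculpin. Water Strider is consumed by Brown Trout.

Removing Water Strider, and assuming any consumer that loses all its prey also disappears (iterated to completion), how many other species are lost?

Remove Water Strider.
Round 1: Brown Trout (all prey gone) → extinct.
No further losses. Total secondary extinctions: 1.

1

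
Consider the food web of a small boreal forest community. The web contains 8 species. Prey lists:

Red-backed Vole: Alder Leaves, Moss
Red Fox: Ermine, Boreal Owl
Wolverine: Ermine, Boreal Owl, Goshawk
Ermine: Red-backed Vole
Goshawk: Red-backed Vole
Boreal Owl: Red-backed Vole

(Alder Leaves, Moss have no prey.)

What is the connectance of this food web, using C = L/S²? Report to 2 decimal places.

C = 0.16

The web has S = 8 species and L = 10 feeding links.
C = L / S² = 10 / 64 = 0.1562 ≈ 0.16.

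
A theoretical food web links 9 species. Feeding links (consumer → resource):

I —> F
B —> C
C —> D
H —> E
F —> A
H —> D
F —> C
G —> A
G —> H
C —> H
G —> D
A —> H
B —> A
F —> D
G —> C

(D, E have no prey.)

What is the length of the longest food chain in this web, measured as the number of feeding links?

One longest chain: D → H → A → F → I.
It has 5 species and 4 links.

4 links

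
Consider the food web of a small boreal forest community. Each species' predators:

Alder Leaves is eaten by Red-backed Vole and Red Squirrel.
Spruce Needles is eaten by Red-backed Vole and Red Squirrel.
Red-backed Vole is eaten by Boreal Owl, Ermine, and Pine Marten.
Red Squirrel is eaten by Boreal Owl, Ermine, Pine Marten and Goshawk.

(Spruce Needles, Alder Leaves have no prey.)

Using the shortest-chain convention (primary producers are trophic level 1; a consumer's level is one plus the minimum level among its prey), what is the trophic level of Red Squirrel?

Spruce Needles is a producer → level 1.
Red Squirrel eats Spruce Needles → level 2.

Trophic level 2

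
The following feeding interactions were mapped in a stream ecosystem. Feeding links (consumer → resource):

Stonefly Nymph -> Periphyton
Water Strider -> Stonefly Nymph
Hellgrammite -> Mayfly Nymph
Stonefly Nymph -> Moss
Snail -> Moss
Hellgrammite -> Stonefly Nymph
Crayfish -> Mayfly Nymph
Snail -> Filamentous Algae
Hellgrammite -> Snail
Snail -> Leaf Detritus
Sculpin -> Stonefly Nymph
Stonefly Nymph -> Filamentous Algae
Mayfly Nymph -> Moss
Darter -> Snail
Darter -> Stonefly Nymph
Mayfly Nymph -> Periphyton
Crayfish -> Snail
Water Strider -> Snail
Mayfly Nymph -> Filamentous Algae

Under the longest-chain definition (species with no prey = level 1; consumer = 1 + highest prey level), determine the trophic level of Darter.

Trophic level 3

Leaf Detritus has no prey (basal) → level 1.
Snail eats Leaf Detritus (level 1); other prey at levels: Filamentous Algae 1, Moss 1 → level 2.
Darter eats Snail (level 2); other prey at levels: Stonefly Nymph 2 → level 3.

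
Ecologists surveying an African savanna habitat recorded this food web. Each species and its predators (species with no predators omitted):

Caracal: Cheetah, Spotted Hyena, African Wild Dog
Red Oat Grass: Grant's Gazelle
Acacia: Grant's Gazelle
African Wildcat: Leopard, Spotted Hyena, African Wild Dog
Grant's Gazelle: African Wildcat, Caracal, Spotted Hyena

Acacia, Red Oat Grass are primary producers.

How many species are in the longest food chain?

One longest chain: Acacia → Grant's Gazelle → Caracal → Cheetah.
It has 4 species and 3 links.

4 species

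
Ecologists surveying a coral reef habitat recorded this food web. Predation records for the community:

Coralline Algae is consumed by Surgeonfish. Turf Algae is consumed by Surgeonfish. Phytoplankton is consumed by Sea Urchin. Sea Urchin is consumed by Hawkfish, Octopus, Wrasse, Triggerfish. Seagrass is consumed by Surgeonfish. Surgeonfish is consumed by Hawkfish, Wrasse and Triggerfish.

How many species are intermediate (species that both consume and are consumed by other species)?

Intermediate species (has both prey and predators): Surgeonfish, Sea Urchin.
Count: 2.

2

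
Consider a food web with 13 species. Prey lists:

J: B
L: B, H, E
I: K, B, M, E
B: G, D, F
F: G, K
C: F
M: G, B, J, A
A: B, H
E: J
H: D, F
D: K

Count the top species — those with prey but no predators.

Top species (has prey, but nothing eats it): C, L, I.
Count: 3.

3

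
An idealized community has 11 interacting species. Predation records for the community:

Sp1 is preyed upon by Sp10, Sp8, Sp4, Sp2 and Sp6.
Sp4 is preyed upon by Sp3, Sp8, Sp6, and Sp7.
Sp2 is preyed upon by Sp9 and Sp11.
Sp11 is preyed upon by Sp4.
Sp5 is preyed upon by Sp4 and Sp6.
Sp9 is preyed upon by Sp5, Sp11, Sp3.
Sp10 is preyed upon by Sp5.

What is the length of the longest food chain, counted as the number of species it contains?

6 species

One longest chain: Sp1 → Sp2 → Sp9 → Sp11 → Sp4 → Sp3.
It has 6 species and 5 links.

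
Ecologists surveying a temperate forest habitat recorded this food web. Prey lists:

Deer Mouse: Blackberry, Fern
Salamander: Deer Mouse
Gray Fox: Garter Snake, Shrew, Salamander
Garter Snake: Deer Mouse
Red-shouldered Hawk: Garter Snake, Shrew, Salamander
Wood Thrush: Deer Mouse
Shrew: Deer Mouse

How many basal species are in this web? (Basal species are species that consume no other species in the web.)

2

Basal species (no prey listed): Blackberry, Fern.
Count: 2.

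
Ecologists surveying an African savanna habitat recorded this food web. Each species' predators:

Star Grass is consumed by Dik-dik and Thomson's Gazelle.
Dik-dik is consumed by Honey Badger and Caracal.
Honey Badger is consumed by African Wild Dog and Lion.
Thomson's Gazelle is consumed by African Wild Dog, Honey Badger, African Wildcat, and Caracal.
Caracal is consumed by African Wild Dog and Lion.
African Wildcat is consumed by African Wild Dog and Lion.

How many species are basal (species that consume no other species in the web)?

Basal species (no prey listed): Star Grass.
Count: 1.

1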